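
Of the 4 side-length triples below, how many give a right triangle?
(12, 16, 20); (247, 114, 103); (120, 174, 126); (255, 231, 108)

(12,16,20): 12²+16² = 400 = 20² → right
(247,114,103): 103+114 ≤ 247, not a triangle
(120,174,126): 120²+126² = 30276 = 174² → right
(255,231,108): 108²+231² = 65025 = 255² → right
3 of the 4 are right.

3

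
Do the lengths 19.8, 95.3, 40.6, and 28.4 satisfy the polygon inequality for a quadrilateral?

No

For a quadrilateral, each side must be shorter than the sum of the others.
Here the longest side is 95.3, but the remaining 3 sides sum to only 88.8.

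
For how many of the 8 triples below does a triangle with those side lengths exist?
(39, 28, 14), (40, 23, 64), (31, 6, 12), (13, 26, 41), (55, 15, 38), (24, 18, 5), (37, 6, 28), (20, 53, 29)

(14,28,39): 14+28 > 39 → valid
(23,40,64): 23+40 ≤ 64 → not valid
(6,12,31): 6+12 ≤ 31 → not valid
(13,26,41): 13+26 ≤ 41 → not valid
(15,38,55): 15+38 ≤ 55 → not valid
(5,18,24): 5+18 ≤ 24 → not valid
(6,28,37): 6+28 ≤ 37 → not valid
(20,29,53): 20+29 ≤ 53 → not valid
1 of the 8 triples forms a triangle.

1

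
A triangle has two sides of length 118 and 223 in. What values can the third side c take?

By the triangle inequality, c must be less than 118 + 223 = 341 and greater than |118 − 223| = 105.

105 < c < 341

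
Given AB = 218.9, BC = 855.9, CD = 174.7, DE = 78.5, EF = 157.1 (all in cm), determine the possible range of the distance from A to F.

The maximum is all hops collinear in one direction: 218.9 + 855.9 + 174.7 + 78.5 + 157.1 = 1485.1.
The longest hop is 855.9; the others sum to 629.2. Folding the others back against it leaves at least 855.9 − 629.2 = 226.7.

226.7 ≤ AF ≤ 1485.1 cm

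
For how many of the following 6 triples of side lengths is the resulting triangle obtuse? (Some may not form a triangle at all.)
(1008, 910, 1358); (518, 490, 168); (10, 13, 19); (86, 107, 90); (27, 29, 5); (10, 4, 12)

3

(1008,910,1358): 910²+1008² = 1844164 = 1358² → right
(518,490,168): 168²+490² = 268324 = 518² → right
(10,13,19): 10²+13² = 269 < 361 = 19² → obtuse
(86,107,90): 86²+90² = 15496 > 11449 = 107² → acute
(27,29,5): 5²+27² = 754 < 841 = 29² → obtuse
(10,4,12): 4²+10² = 116 < 144 = 12² → obtuse
3 of the 6 are obtuse.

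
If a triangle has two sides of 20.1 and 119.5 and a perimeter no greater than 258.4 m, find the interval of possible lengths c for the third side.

99.4 < c ≤ 118.8 m

Triangle inequality alone gives 99.4 < c < 139.6.
The perimeter condition gives c ≤ 258.4 − 20.1 − 119.5 = 118.8.
Intersecting the two: 99.4 < c ≤ 118.8.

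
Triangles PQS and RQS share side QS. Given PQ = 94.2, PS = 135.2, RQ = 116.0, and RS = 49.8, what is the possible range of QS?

From triangle PQS: |94.2 − 135.2| < QS < 94.2 + 135.2, i.e. 41.0 < QS < 229.4.
From triangle RQS: 66.2 < QS < 165.8.
Both must hold, so QS lies in the intersection.

66.2 < QS < 165.8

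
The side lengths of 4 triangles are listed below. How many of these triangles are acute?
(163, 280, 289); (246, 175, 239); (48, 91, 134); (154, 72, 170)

(163,280,289): 163²+280² = 104969 > 83521 = 289² → acute
(246,175,239): 175²+239² = 87746 > 60516 = 246² → acute
(48,91,134): 48²+91² = 10585 < 17956 = 134² → obtuse
(154,72,170): 72²+154² = 28900 = 170² → right
2 of the 4 are acute.

2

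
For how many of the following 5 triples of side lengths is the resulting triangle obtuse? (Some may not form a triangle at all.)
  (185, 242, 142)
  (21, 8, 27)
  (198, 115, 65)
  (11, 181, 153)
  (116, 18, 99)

3

(185,242,142): 142²+185² = 54389 < 58564 = 242² → obtuse
(21,8,27): 8²+21² = 505 < 729 = 27² → obtuse
(198,115,65): 65+115 ≤ 198, not a triangle
(11,181,153): 11+153 ≤ 181, not a triangle
(116,18,99): 18²+99² = 10125 < 13456 = 116² → obtuse
3 of the 5 are obtuse.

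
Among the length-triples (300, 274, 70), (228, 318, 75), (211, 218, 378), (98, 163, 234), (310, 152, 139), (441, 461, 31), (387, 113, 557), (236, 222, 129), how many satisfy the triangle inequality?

5

(70,274,300): 70+274 > 300 → valid
(75,228,318): 75+228 ≤ 318 → not valid
(211,218,378): 211+218 > 378 → valid
(98,163,234): 98+163 > 234 → valid
(139,152,310): 139+152 ≤ 310 → not valid
(31,441,461): 31+441 > 461 → valid
(113,387,557): 113+387 ≤ 557 → not valid
(129,222,236): 129+222 > 236 → valid
5 of the 8 triples form a triangle.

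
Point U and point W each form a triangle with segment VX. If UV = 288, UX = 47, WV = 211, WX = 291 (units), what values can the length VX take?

From triangle UVX: |288 − 47| < VX < 288 + 47, i.e. 241 < VX < 335.
From triangle WVX: 80 < VX < 502.
Both must hold, so VX lies in the intersection.

241 < VX < 335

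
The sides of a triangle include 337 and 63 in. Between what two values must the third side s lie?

By the triangle inequality, s must be less than 337 + 63 = 400 and greater than |337 − 63| = 274.

274 < s < 400 (in)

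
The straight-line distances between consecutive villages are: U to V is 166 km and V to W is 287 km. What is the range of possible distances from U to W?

By the triangle inequality, |166 − 287| ≤ UW ≤ 166 + 287.

121 ≤ UW ≤ 453 km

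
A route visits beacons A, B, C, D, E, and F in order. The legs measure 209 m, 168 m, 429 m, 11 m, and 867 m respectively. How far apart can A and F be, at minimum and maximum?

The maximum is all hops collinear in one direction: 209 + 168 + 429 + 11 + 867 = 1684.
The longest hop is 867; the others sum to 817. Folding the others back against it leaves at least 867 − 817 = 50.

50 ≤ AF ≤ 1684 m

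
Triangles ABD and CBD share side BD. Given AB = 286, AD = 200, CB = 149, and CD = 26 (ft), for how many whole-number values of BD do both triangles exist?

51

From triangle ABD: 86 < BD < 486.
From triangle CBD: 123 < BD < 175.
Intersection: 123 < BD < 175, so integers 124 through 174: 51 values.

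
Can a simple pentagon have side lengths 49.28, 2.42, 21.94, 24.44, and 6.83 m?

Yes

A pentagon exists iff every side is shorter than the sum of the others — equivalently, the longest side is less than the sum of the rest.
Longest side 49.28 < 55.63 (sum of the remaining 4), so yes.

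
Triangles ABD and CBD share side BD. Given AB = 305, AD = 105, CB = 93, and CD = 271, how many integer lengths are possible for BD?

163

From triangle ABD: 200 < BD < 410.
From triangle CBD: 178 < BD < 364.
Intersection: 200 < BD < 364, so integers 201 through 363: 163 values.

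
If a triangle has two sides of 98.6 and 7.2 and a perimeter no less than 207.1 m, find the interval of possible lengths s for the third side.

Triangle inequality alone gives 91.4 < s < 105.8.
The perimeter condition gives s ≥ 207.1 − 98.6 − 7.2 = 101.3.
Intersecting the two: 101.3 ≤ s < 105.8.

101.3 ≤ s < 105.8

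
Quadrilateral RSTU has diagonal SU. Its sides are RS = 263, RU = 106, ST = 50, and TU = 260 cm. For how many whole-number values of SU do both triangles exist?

99

From triangle RSU: 157 < SU < 369.
From triangle TSU: 210 < SU < 310.
Intersection: 210 < SU < 310, so integers 211 through 309: 99 values.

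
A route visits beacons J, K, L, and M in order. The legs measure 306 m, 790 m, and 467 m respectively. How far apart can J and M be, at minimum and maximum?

17 ≤ JM ≤ 1563 m

The maximum is all hops collinear in one direction: 306 + 790 + 467 = 1563.
The longest hop is 790; the others sum to 773. Folding the others back against it leaves at least 790 − 773 = 17.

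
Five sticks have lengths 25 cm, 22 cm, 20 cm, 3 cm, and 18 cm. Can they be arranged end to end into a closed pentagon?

Yes

A pentagon exists iff every side is shorter than the sum of the others — equivalently, the longest side is less than the sum of the rest.
Longest side 25 < 63 (sum of the remaining 4), so yes.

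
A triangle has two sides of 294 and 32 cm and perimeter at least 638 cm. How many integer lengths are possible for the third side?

14

Triangle inequality: 262 < x < 326. Perimeter ≥ 638 gives x ≥ 638 − 294 − 32 = 312.
So 312 ≤ x < 326; integers 312 through 325: 14 values.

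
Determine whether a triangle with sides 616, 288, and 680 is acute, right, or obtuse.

Compare the square of the longest side to the sum of squares of the other two: 288² + 616² = 462400 = 680².

right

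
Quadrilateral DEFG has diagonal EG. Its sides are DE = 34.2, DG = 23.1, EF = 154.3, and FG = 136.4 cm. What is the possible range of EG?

From triangle DEG: |34.2 − 23.1| < EG < 34.2 + 23.1, i.e. 11.1 < EG < 57.3.
From triangle FEG: 17.9 < EG < 290.7.
Both must hold, so EG lies in the intersection.

17.9 < EG < 57.3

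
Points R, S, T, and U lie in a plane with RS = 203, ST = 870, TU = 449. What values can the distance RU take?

The maximum is all hops collinear in one direction: 203 + 870 + 449 = 1522.
The longest hop is 870; the others sum to 652. Folding the others back against it leaves at least 870 − 652 = 218.

218 ≤ RU ≤ 1522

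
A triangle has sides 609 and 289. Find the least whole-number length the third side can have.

321

The third side must be strictly greater than |609 − 289| = 320.
The smallest integer above 320 is 321.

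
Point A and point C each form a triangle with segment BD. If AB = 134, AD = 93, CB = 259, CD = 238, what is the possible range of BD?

41 < BD < 227

From triangle ABD: |134 − 93| < BD < 134 + 93, i.e. 41 < BD < 227.
From triangle CBD: 21 < BD < 497.
Both must hold, so BD lies in the intersection.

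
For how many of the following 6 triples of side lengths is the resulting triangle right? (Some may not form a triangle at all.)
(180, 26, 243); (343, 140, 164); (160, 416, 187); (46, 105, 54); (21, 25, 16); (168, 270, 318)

(180,26,243): 26+180 ≤ 243, not a triangle
(343,140,164): 140+164 ≤ 343, not a triangle
(160,416,187): 160+187 ≤ 416, not a triangle
(46,105,54): 46+54 ≤ 105, not a triangle
(21,25,16): 16²+21² = 697 > 625 = 25² → acute
(168,270,318): 168²+270² = 101124 = 318² → right
1 of the 6 is right.

1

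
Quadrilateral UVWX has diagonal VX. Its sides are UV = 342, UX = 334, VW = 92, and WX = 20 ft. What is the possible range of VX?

72 < VX < 112

From triangle UVX: |342 − 334| < VX < 342 + 334, i.e. 8 < VX < 676.
From triangle WVX: 72 < VX < 112.
Both must hold, so VX lies in the intersection.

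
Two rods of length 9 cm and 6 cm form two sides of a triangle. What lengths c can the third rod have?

By the triangle inequality, c must be less than 9 + 6 = 15 and greater than |9 − 6| = 3.

3 < c < 15 (cm)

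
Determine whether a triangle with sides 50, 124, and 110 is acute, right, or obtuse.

obtuse

Compare the square of the longest side to the sum of squares of the other two: 50² + 110² = 14600 < 15376 = 124².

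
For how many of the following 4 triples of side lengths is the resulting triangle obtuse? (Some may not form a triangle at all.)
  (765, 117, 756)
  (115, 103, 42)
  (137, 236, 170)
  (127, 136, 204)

(765,117,756): 117²+756² = 585225 = 765² → right
(115,103,42): 42²+103² = 12373 < 13225 = 115² → obtuse
(137,236,170): 137²+170² = 47669 < 55696 = 236² → obtuse
(127,136,204): 127²+136² = 34625 < 41616 = 204² → obtuse
3 of the 4 are obtuse.

3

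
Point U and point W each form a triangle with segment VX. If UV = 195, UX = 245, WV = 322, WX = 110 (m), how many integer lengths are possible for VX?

From triangle UVX: 50 < VX < 440.
From triangle WVX: 212 < VX < 432.
Intersection: 212 < VX < 432, so integers 213 through 431: 219 values.

219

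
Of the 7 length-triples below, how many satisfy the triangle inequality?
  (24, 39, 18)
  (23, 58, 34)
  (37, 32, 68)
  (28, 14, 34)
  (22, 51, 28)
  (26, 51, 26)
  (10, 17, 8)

5

(18,24,39): 18+24 > 39 → valid
(23,34,58): 23+34 ≤ 58 → not valid
(32,37,68): 32+37 > 68 → valid
(14,28,34): 14+28 > 34 → valid
(22,28,51): 22+28 ≤ 51 → not valid
(26,26,51): 26+26 > 51 → valid
(8,10,17): 8+10 > 17 → valid
5 of the 7 triples form a triangle.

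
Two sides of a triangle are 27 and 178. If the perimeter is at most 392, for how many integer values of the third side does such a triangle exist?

36

Triangle inequality: 151 < x < 205. Perimeter ≤ 392 gives x ≤ 392 − 27 − 178 = 187.
So 151 < x ≤ 187; integers 152 through 187: 36 values.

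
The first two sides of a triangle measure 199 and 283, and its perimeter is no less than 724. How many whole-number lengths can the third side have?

240

Triangle inequality: 84 < x < 482. Perimeter ≥ 724 gives x ≥ 724 − 199 − 283 = 242.
So 242 ≤ x < 482; integers 242 through 481: 240 values.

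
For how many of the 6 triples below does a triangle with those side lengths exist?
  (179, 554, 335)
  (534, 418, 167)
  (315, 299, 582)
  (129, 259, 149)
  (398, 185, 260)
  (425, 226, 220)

(179,335,554): 179+335 ≤ 554 → not valid
(167,418,534): 167+418 > 534 → valid
(299,315,582): 299+315 > 582 → valid
(129,149,259): 129+149 > 259 → valid
(185,260,398): 185+260 > 398 → valid
(220,226,425): 220+226 > 425 → valid
5 of the 6 triples form a triangle.

5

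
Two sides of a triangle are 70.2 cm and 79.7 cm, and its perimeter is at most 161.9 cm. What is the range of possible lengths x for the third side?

Triangle inequality alone gives 9.5 < x < 149.9.
The perimeter condition gives x ≤ 161.9 − 70.2 − 79.7 = 12.0.
Intersecting the two: 9.5 < x ≤ 12.0.

9.5 < x ≤ 12.0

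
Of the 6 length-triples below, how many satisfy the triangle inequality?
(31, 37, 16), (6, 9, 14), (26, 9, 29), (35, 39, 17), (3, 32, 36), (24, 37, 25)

5

(16,31,37): 16+31 > 37 → valid
(6,9,14): 6+9 > 14 → valid
(9,26,29): 9+26 > 29 → valid
(17,35,39): 17+35 > 39 → valid
(3,32,36): 3+32 ≤ 36 → not valid
(24,25,37): 24+25 > 37 → valid
5 of the 6 triples form a triangle.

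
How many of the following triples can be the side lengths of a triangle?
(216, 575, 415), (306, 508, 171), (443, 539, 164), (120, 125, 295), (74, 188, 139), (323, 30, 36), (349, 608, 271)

(216,415,575): 216+415 > 575 → valid
(171,306,508): 171+306 ≤ 508 → not valid
(164,443,539): 164+443 > 539 → valid
(120,125,295): 120+125 ≤ 295 → not valid
(74,139,188): 74+139 > 188 → valid
(30,36,323): 30+36 ≤ 323 → not valid
(271,349,608): 271+349 > 608 → valid
4 of the 7 triples form a triangle.

4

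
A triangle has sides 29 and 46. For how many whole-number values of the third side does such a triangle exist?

The third side lies in the open interval (17, 75).
Integers from 18 to 74 inclusive: 74 − 18 + 1 = 57.

57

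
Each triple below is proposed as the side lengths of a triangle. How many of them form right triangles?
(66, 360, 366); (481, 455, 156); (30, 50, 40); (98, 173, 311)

(66,360,366): 66²+360² = 133956 = 366² → right
(481,455,156): 156²+455² = 231361 = 481² → right
(30,50,40): 30²+40² = 2500 = 50² → right
(98,173,311): 98+173 ≤ 311, not a triangle
3 of the 4 are right.

3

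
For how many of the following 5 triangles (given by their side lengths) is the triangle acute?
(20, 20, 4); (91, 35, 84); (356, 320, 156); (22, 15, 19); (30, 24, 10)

2

(20,20,4): 4²+20² = 416 > 400 = 20² → acute
(91,35,84): 35²+84² = 8281 = 91² → right
(356,320,156): 156²+320² = 126736 = 356² → right
(22,15,19): 15²+19² = 586 > 484 = 22² → acute
(30,24,10): 10²+24² = 676 < 900 = 30² → obtuse
2 of the 5 are acute.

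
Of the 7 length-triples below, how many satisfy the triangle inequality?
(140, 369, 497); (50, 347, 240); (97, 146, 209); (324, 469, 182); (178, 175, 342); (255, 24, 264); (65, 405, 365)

6

(140,369,497): 140+369 > 497 → valid
(50,240,347): 50+240 ≤ 347 → not valid
(97,146,209): 97+146 > 209 → valid
(182,324,469): 182+324 > 469 → valid
(175,178,342): 175+178 > 342 → valid
(24,255,264): 24+255 > 264 → valid
(65,365,405): 65+365 > 405 → valid
6 of the 7 triples form a triangle.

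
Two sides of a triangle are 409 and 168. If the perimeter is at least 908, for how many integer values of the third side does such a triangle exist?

246

Triangle inequality: 241 < x < 577. Perimeter ≥ 908 gives x ≥ 908 − 409 − 168 = 331.
So 331 ≤ x < 577; integers 331 through 576: 246 values.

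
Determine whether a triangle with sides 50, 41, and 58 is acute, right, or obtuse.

acute

Compare the square of the longest side to the sum of squares of the other two: 41² + 50² = 4181 > 3364 = 58².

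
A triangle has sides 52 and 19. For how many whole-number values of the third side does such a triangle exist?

37

The third side lies in the open interval (33, 71).
Integers from 34 to 70 inclusive: 70 − 34 + 1 = 37.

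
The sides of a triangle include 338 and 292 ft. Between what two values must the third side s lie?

46 < s < 630 (ft)

By the triangle inequality, s must be less than 338 + 292 = 630 and greater than |338 − 292| = 46.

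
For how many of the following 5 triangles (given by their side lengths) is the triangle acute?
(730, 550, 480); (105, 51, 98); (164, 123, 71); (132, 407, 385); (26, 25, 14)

(730,550,480): 480²+550² = 532900 = 730² → right
(105,51,98): 51²+98² = 12205 > 11025 = 105² → acute
(164,123,71): 71²+123² = 20170 < 26896 = 164² → obtuse
(132,407,385): 132²+385² = 165649 = 407² → right
(26,25,14): 14²+25² = 821 > 676 = 26² → acute
2 of the 5 are acute.

2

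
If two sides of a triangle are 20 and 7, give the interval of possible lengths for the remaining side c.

By the triangle inequality, c must be less than 20 + 7 = 27 and greater than |20 − 7| = 13.

13 < c < 27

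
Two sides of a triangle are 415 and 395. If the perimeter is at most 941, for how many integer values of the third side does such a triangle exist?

Triangle inequality: 20 < x < 810. Perimeter ≤ 941 gives x ≤ 941 − 415 − 395 = 131.
So 20 < x ≤ 131; integers 21 through 131: 111 values.

111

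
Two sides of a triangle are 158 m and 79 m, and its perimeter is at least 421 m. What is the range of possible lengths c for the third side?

Triangle inequality alone gives 79 < c < 237.
The perimeter condition gives c ≥ 421 − 158 − 79 = 184.
Intersecting the two: 184 ≤ c < 237.

184 ≤ c < 237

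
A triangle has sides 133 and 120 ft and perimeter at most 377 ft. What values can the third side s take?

Triangle inequality alone gives 13 < s < 253.
The perimeter condition gives s ≤ 377 − 133 − 120 = 124.
Intersecting the two: 13 < s ≤ 124.

13 < s ≤ 124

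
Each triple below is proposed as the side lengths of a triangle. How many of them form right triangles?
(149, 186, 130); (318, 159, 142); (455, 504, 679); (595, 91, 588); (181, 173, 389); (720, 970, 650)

(149,186,130): 130²+149² = 39101 > 34596 = 186² → acute
(318,159,142): 142+159 ≤ 318, not a triangle
(455,504,679): 455²+504² = 461041 = 679² → right
(595,91,588): 91²+588² = 354025 = 595² → right
(181,173,389): 173+181 ≤ 389, not a triangle
(720,970,650): 650²+720² = 940900 = 970² → right
3 of the 6 are right.

3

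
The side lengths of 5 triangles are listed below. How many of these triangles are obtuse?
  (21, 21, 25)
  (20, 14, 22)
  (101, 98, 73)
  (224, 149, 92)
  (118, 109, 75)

1

(21,21,25): 21²+21² = 882 > 625 = 25² → acute
(20,14,22): 14²+20² = 596 > 484 = 22² → acute
(101,98,73): 73²+98² = 14933 > 10201 = 101² → acute
(224,149,92): 92²+149² = 30665 < 50176 = 224² → obtuse
(118,109,75): 75²+109² = 17506 > 13924 = 118² → acute
1 of the 5 is obtuse.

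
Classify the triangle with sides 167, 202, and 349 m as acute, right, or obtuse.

obtuse

Compare the square of the longest side to the sum of squares of the other two: 167² + 202² = 68693 < 121801 = 349².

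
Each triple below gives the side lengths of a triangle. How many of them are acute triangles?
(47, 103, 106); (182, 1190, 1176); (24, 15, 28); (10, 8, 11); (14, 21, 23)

(47,103,106): 47²+103² = 12818 > 11236 = 106² → acute
(182,1190,1176): 182²+1176² = 1416100 = 1190² → right
(24,15,28): 15²+24² = 801 > 784 = 28² → acute
(10,8,11): 8²+10² = 164 > 121 = 11² → acute
(14,21,23): 14²+21² = 637 > 529 = 23² → acute
4 of the 5 are acute.

4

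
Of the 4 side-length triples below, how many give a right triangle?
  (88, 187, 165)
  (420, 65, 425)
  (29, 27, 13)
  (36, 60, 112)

(88,187,165): 88²+165² = 34969 = 187² → right
(420,65,425): 65²+420² = 180625 = 425² → right
(29,27,13): 13²+27² = 898 > 841 = 29² → acute
(36,60,112): 36+60 ≤ 112, not a triangle
2 of the 4 are right.

2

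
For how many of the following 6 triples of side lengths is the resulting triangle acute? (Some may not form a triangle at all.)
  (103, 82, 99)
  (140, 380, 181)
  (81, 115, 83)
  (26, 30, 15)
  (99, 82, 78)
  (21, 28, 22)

(103,82,99): 82²+99² = 16525 > 10609 = 103² → acute
(140,380,181): 140+181 ≤ 380, not a triangle
(81,115,83): 81²+83² = 13450 > 13225 = 115² → acute
(26,30,15): 15²+26² = 901 > 900 = 30² → acute
(99,82,78): 78²+82² = 12808 > 9801 = 99² → acute
(21,28,22): 21²+22² = 925 > 784 = 28² → acute
5 of the 6 are acute.

5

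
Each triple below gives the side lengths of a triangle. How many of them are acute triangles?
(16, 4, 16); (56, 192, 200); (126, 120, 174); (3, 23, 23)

2

(16,4,16): 4²+16² = 272 > 256 = 16² → acute
(56,192,200): 56²+192² = 40000 = 200² → right
(126,120,174): 120²+126² = 30276 = 174² → right
(3,23,23): 3²+23² = 538 > 529 = 23² → acute
2 of the 4 are acute.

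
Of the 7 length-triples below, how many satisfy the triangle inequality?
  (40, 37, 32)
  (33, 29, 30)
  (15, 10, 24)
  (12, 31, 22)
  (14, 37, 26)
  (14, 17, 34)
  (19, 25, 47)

5

(32,37,40): 32+37 > 40 → valid
(29,30,33): 29+30 > 33 → valid
(10,15,24): 10+15 > 24 → valid
(12,22,31): 12+22 > 31 → valid
(14,26,37): 14+26 > 37 → valid
(14,17,34): 14+17 ≤ 34 → not valid
(19,25,47): 19+25 ≤ 47 → not valid
5 of the 7 triples form a triangle.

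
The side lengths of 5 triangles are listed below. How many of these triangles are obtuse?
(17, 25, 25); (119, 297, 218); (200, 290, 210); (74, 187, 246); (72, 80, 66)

2

(17,25,25): 17²+25² = 914 > 625 = 25² → acute
(119,297,218): 119²+218² = 61685 < 88209 = 297² → obtuse
(200,290,210): 200²+210² = 84100 = 290² → right
(74,187,246): 74²+187² = 40445 < 60516 = 246² → obtuse
(72,80,66): 66²+72² = 9540 > 6400 = 80² → acute
2 of the 5 are obtuse.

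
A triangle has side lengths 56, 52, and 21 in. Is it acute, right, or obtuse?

Compare the square of the longest side to the sum of squares of the other two: 21² + 52² = 3145 > 3136 = 56².

acute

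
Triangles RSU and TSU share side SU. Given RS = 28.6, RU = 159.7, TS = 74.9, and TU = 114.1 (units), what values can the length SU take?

131.1 < SU < 188.3

From triangle RSU: |28.6 − 159.7| < SU < 28.6 + 159.7, i.e. 131.1 < SU < 188.3.
From triangle TSU: 39.2 < SU < 189.0.
Both must hold, so SU lies in the intersection.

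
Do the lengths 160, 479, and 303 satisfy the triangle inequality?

No

The longest side is 479, but the other two sum to only 463.
463 < 479, so the triangle inequality fails.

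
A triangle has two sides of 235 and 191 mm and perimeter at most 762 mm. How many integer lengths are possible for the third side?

292

Triangle inequality: 44 < x < 426. Perimeter ≤ 762 gives x ≤ 762 − 235 − 191 = 336.
So 44 < x ≤ 336; integers 45 through 336: 292 values.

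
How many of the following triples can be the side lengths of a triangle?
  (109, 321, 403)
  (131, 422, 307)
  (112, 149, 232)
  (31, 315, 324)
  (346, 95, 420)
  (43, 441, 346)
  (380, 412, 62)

6

(109,321,403): 109+321 > 403 → valid
(131,307,422): 131+307 > 422 → valid
(112,149,232): 112+149 > 232 → valid
(31,315,324): 31+315 > 324 → valid
(95,346,420): 95+346 > 420 → valid
(43,346,441): 43+346 ≤ 441 → not valid
(62,380,412): 62+380 > 412 → valid
6 of the 7 triples form a triangle.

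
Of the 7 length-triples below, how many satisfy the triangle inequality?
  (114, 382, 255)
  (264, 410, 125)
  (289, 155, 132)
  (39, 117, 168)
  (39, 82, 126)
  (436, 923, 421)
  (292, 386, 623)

(114,255,382): 114+255 ≤ 382 → not valid
(125,264,410): 125+264 ≤ 410 → not valid
(132,155,289): 132+155 ≤ 289 → not valid
(39,117,168): 39+117 ≤ 168 → not valid
(39,82,126): 39+82 ≤ 126 → not valid
(421,436,923): 421+436 ≤ 923 → not valid
(292,386,623): 292+386 > 623 → valid
1 of the 7 triples forms a triangle.

1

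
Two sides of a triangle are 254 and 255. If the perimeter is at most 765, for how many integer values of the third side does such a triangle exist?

255

Triangle inequality: 1 < x < 509. Perimeter ≤ 765 gives x ≤ 765 − 254 − 255 = 256.
So 1 < x ≤ 256; integers 2 through 256: 255 values.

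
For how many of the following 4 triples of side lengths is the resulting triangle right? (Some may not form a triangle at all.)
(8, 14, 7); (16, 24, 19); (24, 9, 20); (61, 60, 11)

1

(8,14,7): 7²+8² = 113 < 196 = 14² → obtuse
(16,24,19): 16²+19² = 617 > 576 = 24² → acute
(24,9,20): 9²+20² = 481 < 576 = 24² → obtuse
(61,60,11): 11²+60² = 3721 = 61² → right
1 of the 4 is right.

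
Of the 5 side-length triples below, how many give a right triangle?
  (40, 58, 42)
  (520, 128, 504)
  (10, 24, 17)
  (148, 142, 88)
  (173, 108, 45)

(40,58,42): 40²+42² = 3364 = 58² → right
(520,128,504): 128²+504² = 270400 = 520² → right
(10,24,17): 10²+17² = 389 < 576 = 24² → obtuse
(148,142,88): 88²+142² = 27908 > 21904 = 148² → acute
(173,108,45): 45+108 ≤ 173, not a triangle
2 of the 5 are right.

2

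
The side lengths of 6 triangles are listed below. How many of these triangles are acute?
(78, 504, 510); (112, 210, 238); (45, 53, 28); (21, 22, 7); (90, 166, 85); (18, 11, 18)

(78,504,510): 78²+504² = 260100 = 510² → right
(112,210,238): 112²+210² = 56644 = 238² → right
(45,53,28): 28²+45² = 2809 = 53² → right
(21,22,7): 7²+21² = 490 > 484 = 22² → acute
(90,166,85): 85²+90² = 15325 < 27556 = 166² → obtuse
(18,11,18): 11²+18² = 445 > 324 = 18² → acute
2 of the 6 are acute.

2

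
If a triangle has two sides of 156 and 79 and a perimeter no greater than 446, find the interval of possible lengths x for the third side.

Triangle inequality alone gives 77 < x < 235.
The perimeter condition gives x ≤ 446 − 156 − 79 = 211.
Intersecting the two: 77 < x ≤ 211.

77 < x ≤ 211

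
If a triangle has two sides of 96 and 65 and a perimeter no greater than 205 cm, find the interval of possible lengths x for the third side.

31 < x ≤ 44

Triangle inequality alone gives 31 < x < 161.
The perimeter condition gives x ≤ 205 − 96 − 65 = 44.
Intersecting the two: 31 < x ≤ 44.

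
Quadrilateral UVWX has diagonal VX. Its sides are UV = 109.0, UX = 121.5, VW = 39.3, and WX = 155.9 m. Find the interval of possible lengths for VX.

116.6 < VX < 195.2

From triangle UVX: |109.0 − 121.5| < VX < 109.0 + 121.5, i.e. 12.5 < VX < 230.5.
From triangle WVX: 116.6 < VX < 195.2.
Both must hold, so VX lies in the intersection.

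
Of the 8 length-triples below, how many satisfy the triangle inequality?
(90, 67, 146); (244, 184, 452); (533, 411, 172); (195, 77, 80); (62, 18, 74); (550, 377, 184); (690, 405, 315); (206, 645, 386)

(67,90,146): 67+90 > 146 → valid
(184,244,452): 184+244 ≤ 452 → not valid
(172,411,533): 172+411 > 533 → valid
(77,80,195): 77+80 ≤ 195 → not valid
(18,62,74): 18+62 > 74 → valid
(184,377,550): 184+377 > 550 → valid
(315,405,690): 315+405 > 690 → valid
(206,386,645): 206+386 ≤ 645 → not valid
5 of the 8 triples form a triangle.

5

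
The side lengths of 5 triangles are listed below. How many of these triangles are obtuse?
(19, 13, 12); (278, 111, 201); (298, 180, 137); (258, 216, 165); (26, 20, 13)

4

(19,13,12): 12²+13² = 313 < 361 = 19² → obtuse
(278,111,201): 111²+201² = 52722 < 77284 = 278² → obtuse
(298,180,137): 137²+180² = 51169 < 88804 = 298² → obtuse
(258,216,165): 165²+216² = 73881 > 66564 = 258² → acute
(26,20,13): 13²+20² = 569 < 676 = 26² → obtuse
4 of the 5 are obtuse.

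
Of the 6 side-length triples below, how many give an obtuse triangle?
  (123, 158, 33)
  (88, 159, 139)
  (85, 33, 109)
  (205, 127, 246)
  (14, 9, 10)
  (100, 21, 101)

(123,158,33): 33+123 ≤ 158, not a triangle
(88,159,139): 88²+139² = 27065 > 25281 = 159² → acute
(85,33,109): 33²+85² = 8314 < 11881 = 109² → obtuse
(205,127,246): 127²+205² = 58154 < 60516 = 246² → obtuse
(14,9,10): 9²+10² = 181 < 196 = 14² → obtuse
(100,21,101): 21²+100² = 10441 > 10201 = 101² → acute
3 of the 6 are obtuse.

3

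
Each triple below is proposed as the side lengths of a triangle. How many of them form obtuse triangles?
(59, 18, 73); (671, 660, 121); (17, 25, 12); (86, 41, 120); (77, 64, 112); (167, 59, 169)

(59,18,73): 18²+59² = 3805 < 5329 = 73² → obtuse
(671,660,121): 121²+660² = 450241 = 671² → right
(17,25,12): 12²+17² = 433 < 625 = 25² → obtuse
(86,41,120): 41²+86² = 9077 < 14400 = 120² → obtuse
(77,64,112): 64²+77² = 10025 < 12544 = 112² → obtuse
(167,59,169): 59²+167² = 31370 > 28561 = 169² → acute
4 of the 6 are obtuse.

4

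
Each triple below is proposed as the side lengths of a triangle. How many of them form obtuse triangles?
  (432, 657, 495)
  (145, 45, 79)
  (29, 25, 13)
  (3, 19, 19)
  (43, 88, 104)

(432,657,495): 432²+495² = 431649 = 657² → right
(145,45,79): 45+79 ≤ 145, not a triangle
(29,25,13): 13²+25² = 794 < 841 = 29² → obtuse
(3,19,19): 3²+19² = 370 > 361 = 19² → acute
(43,88,104): 43²+88² = 9593 < 10816 = 104² → obtuse
2 of the 5 are obtuse.

2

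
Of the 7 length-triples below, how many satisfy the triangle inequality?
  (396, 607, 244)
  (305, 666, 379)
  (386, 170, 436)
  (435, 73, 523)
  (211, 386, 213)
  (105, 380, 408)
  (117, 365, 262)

(244,396,607): 244+396 > 607 → valid
(305,379,666): 305+379 > 666 → valid
(170,386,436): 170+386 > 436 → valid
(73,435,523): 73+435 ≤ 523 → not valid
(211,213,386): 211+213 > 386 → valid
(105,380,408): 105+380 > 408 → valid
(117,262,365): 117+262 > 365 → valid
6 of the 7 triples form a triangle.

6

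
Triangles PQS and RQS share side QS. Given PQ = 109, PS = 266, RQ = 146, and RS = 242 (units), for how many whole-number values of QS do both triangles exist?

From triangle PQS: 157 < QS < 375.
From triangle RQS: 96 < QS < 388.
Intersection: 157 < QS < 375, so integers 158 through 374: 217 values.

217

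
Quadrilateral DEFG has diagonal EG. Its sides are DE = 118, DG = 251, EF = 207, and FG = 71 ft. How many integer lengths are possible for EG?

141

From triangle DEG: 133 < EG < 369.
From triangle FEG: 136 < EG < 278.
Intersection: 136 < EG < 278, so integers 137 through 277: 141 values.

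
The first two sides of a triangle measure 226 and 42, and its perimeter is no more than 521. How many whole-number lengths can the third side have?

Triangle inequality: 184 < x < 268. Perimeter ≤ 521 gives x ≤ 521 − 226 − 42 = 253.
So 184 < x ≤ 253; integers 185 through 253: 69 values.

69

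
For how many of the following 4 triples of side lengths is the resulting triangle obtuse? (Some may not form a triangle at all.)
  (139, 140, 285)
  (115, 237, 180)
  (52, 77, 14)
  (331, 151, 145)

1

(139,140,285): 139+140 ≤ 285, not a triangle
(115,237,180): 115²+180² = 45625 < 56169 = 237² → obtuse
(52,77,14): 14+52 ≤ 77, not a triangle
(331,151,145): 145+151 ≤ 331, not a triangle
1 of the 4 is obtuse.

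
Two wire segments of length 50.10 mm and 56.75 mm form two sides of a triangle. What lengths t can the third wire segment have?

By the triangle inequality, t must be less than 50.10 + 56.75 = 106.85 and greater than |50.10 − 56.75| = 6.65.

6.65 < t < 106.85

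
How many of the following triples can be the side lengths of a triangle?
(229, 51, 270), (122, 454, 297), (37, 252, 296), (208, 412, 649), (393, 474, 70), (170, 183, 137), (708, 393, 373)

(51,229,270): 51+229 > 270 → valid
(122,297,454): 122+297 ≤ 454 → not valid
(37,252,296): 37+252 ≤ 296 → not valid
(208,412,649): 208+412 ≤ 649 → not valid
(70,393,474): 70+393 ≤ 474 → not valid
(137,170,183): 137+170 > 183 → valid
(373,393,708): 373+393 > 708 → valid
3 of the 7 triples form a triangle.

3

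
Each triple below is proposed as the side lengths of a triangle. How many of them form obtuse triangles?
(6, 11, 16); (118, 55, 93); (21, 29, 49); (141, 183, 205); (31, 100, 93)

(6,11,16): 6²+11² = 157 < 256 = 16² → obtuse
(118,55,93): 55²+93² = 11674 < 13924 = 118² → obtuse
(21,29,49): 21²+29² = 1282 < 2401 = 49² → obtuse
(141,183,205): 141²+183² = 53370 > 42025 = 205² → acute
(31,100,93): 31²+93² = 9610 < 10000 = 100² → obtuse
4 of the 5 are obtuse.

4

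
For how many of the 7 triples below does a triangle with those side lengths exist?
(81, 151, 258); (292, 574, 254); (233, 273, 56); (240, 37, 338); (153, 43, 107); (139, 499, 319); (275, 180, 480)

1

(81,151,258): 81+151 ≤ 258 → not valid
(254,292,574): 254+292 ≤ 574 → not valid
(56,233,273): 56+233 > 273 → valid
(37,240,338): 37+240 ≤ 338 → not valid
(43,107,153): 43+107 ≤ 153 → not valid
(139,319,499): 139+319 ≤ 499 → not valid
(180,275,480): 180+275 ≤ 480 → not valid
1 of the 7 triples forms a triangle.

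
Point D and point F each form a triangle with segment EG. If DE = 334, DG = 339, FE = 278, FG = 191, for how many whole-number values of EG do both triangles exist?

From triangle DEG: 5 < EG < 673.
From triangle FEG: 87 < EG < 469.
Intersection: 87 < EG < 469, so integers 88 through 468: 381 values.

381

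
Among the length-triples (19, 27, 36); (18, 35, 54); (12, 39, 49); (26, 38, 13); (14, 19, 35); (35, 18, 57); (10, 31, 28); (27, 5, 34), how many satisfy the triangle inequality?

4

(19,27,36): 19+27 > 36 → valid
(18,35,54): 18+35 ≤ 54 → not valid
(12,39,49): 12+39 > 49 → valid
(13,26,38): 13+26 > 38 → valid
(14,19,35): 14+19 ≤ 35 → not valid
(18,35,57): 18+35 ≤ 57 → not valid
(10,28,31): 10+28 > 31 → valid
(5,27,34): 5+27 ≤ 34 → not valid
4 of the 8 triples form a triangle.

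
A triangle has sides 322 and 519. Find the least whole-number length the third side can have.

The third side must be strictly greater than |322 − 519| = 197.
The smallest integer above 197 is 198.

198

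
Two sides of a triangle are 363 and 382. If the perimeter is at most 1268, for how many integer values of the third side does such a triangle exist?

Triangle inequality: 19 < x < 745. Perimeter ≤ 1268 gives x ≤ 1268 − 363 − 382 = 523.
So 19 < x ≤ 523; integers 20 through 523: 504 values.

504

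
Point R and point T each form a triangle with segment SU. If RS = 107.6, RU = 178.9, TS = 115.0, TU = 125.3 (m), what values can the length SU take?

71.3 < SU < 240.3

From triangle RSU: |107.6 − 178.9| < SU < 107.6 + 178.9, i.e. 71.3 < SU < 286.5.
From triangle TSU: 10.3 < SU < 240.3.
Both must hold, so SU lies in the intersection.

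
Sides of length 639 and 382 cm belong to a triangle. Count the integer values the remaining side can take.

763

The third side lies in the open interval (257, 1021).
Integers from 258 to 1020 inclusive: 1020 − 258 + 1 = 763.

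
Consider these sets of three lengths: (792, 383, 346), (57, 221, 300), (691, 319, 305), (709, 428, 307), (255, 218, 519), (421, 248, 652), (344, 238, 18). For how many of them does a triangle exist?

(346,383,792): 346+383 ≤ 792 → not valid
(57,221,300): 57+221 ≤ 300 → not valid
(305,319,691): 305+319 ≤ 691 → not valid
(307,428,709): 307+428 > 709 → valid
(218,255,519): 218+255 ≤ 519 → not valid
(248,421,652): 248+421 > 652 → valid
(18,238,344): 18+238 ≤ 344 → not valid
2 of the 7 triples form a triangle.

2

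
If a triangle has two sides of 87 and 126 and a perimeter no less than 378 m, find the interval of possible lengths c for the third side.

Triangle inequality alone gives 39 < c < 213.
The perimeter condition gives c ≥ 378 − 87 − 126 = 165.
Intersecting the two: 165 ≤ c < 213.

165 ≤ c < 213 m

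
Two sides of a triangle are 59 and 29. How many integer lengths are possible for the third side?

The third side lies in the open interval (30, 88).
Integers from 31 to 87 inclusive: 87 − 31 + 1 = 57.

57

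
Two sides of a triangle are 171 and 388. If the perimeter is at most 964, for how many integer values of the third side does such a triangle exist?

Triangle inequality: 217 < x < 559. Perimeter ≤ 964 gives x ≤ 964 − 171 − 388 = 405.
So 217 < x ≤ 405; integers 218 through 405: 188 values.

188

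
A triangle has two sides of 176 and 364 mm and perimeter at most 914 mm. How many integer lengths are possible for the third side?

186

Triangle inequality: 188 < x < 540. Perimeter ≤ 914 gives x ≤ 914 − 176 − 364 = 374.
So 188 < x ≤ 374; integers 189 through 374: 186 values.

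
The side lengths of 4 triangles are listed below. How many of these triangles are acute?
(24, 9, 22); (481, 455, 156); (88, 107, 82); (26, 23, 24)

(24,9,22): 9²+22² = 565 < 576 = 24² → obtuse
(481,455,156): 156²+455² = 231361 = 481² → right
(88,107,82): 82²+88² = 14468 > 11449 = 107² → acute
(26,23,24): 23²+24² = 1105 > 676 = 26² → acute
2 of the 4 are acute.

2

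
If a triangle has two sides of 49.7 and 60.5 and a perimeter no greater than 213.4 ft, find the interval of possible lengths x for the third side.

10.8 < x ≤ 103.2 ft

Triangle inequality alone gives 10.8 < x < 110.2.
The perimeter condition gives x ≤ 213.4 − 49.7 − 60.5 = 103.2.
Intersecting the two: 10.8 < x ≤ 103.2.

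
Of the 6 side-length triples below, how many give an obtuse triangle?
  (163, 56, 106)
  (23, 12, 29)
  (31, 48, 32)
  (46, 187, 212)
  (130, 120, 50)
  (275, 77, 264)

(163,56,106): 56+106 ≤ 163, not a triangle
(23,12,29): 12²+23² = 673 < 841 = 29² → obtuse
(31,48,32): 31²+32² = 1985 < 2304 = 48² → obtuse
(46,187,212): 46²+187² = 37085 < 44944 = 212² → obtuse
(130,120,50): 50²+120² = 16900 = 130² → right
(275,77,264): 77²+264² = 75625 = 275² → right
3 of the 6 are obtuse.

3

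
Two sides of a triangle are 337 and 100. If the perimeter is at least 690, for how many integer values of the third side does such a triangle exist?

Triangle inequality: 237 < x < 437. Perimeter ≥ 690 gives x ≥ 690 − 337 − 100 = 253.
So 253 ≤ x < 437; integers 253 through 436: 184 values.

184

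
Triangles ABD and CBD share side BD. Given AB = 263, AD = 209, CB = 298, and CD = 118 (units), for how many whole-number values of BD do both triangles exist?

From triangle ABD: 54 < BD < 472.
From triangle CBD: 180 < BD < 416.
Intersection: 180 < BD < 416, so integers 181 through 415: 235 values.

235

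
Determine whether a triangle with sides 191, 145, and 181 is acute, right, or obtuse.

Compare the square of the longest side to the sum of squares of the other two: 145² + 181² = 53786 > 36481 = 191².

acute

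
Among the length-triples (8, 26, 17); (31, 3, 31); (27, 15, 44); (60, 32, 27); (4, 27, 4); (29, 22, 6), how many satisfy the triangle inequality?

(8,17,26): 8+17 ≤ 26 → not valid
(3,31,31): 3+31 > 31 → valid
(15,27,44): 15+27 ≤ 44 → not valid
(27,32,60): 27+32 ≤ 60 → not valid
(4,4,27): 4+4 ≤ 27 → not valid
(6,22,29): 6+22 ≤ 29 → not valid
1 of the 6 triples forms a triangle.

1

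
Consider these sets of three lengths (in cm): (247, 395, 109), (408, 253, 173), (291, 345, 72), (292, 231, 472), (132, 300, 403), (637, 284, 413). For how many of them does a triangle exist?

(109,247,395): 109+247 ≤ 395 → not valid
(173,253,408): 173+253 > 408 → valid
(72,291,345): 72+291 > 345 → valid
(231,292,472): 231+292 > 472 → valid
(132,300,403): 132+300 > 403 → valid
(284,413,637): 284+413 > 637 → valid
5 of the 6 triples form a triangle.

5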